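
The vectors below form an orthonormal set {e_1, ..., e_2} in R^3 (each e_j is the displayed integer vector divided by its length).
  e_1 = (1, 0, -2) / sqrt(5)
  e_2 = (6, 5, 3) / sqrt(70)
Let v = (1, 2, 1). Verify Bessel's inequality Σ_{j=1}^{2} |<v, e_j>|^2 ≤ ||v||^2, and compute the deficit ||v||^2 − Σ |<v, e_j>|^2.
Σ |<v, e_j>|^2 = 75/14; ||v||^2 = 6; deficit = 9/14

Write each e_j = u_j / sqrt(<u_j, u_j>) where u_j is the displayed integer vector. Then <v, e_j> = <v, u_j> / sqrt(<u_j, u_j>), so |<v, e_j>|^2 = <v, u_j>^2 / <u_j, u_j>.
Coefficients: <v, e_1> = -1/sqrt(5), <v, e_2> = 19/sqrt(70).
Square and sum: Σ |<v, e_j>|^2 = 75/14.
Compute ||v||^2 = v·v = 6.
Deficit = 6 − 75/14 = 9/14 ≥ 0, confirming Bessel's inequality. (The deficit equals ||v − Σ <v,e_j> e_j||^2, the squared distance from v to span{e_j}.)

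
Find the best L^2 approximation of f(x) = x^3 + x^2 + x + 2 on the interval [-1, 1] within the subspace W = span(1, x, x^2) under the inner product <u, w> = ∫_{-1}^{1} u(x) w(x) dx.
g(x) = x^2 + 8*x/5 + 2

The best approximation g ∈ W is the orthogonal projection of f onto W. Writing g = a_0 + a_1 x + a_2 x^2, the coefficients solve the normal equations G · a = b where
  G_{ij} = <φ_i, φ_j> and b_i = <f, φ_i>, with φ_0 = 1, φ_1 = x, φ_2 = x^2.
G =
  [2, 0, 2/3]
  [0, 2/3, 0]
  [2/3, 0, 2/5],
b = (14/3, 16/15, 26/15).
Solving gives a_0 = 2, a_1 = 8/5, a_2 = 1, so
  g(x) = x^2 + 8*x/5 + 2.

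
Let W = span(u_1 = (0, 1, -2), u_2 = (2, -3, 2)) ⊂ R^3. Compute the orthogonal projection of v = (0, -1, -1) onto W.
proj_W(v) = (2/3, -1/3, -2/3)

Set up U = [u_1 | ... | u_2] ∈ R^(3×2). The projector onto W = col(U) is P = U (U^T U)^(-1) U^T.
Compute U^T U =
  [5, -7]
  [-7, 17],
and U^T v = (1, 1).
Solve U^T U · c = U^T v for the coefficients: c = (2/3, 1/3). The projection is proj_W(v) = U c.
Check: (v - proj_W(v)) · u_1 = 0  (should be 0).
Check: (v - proj_W(v)) · u_2 = 0  (should be 0).
Result: proj_W(v) = (2/3, -1/3, -2/3).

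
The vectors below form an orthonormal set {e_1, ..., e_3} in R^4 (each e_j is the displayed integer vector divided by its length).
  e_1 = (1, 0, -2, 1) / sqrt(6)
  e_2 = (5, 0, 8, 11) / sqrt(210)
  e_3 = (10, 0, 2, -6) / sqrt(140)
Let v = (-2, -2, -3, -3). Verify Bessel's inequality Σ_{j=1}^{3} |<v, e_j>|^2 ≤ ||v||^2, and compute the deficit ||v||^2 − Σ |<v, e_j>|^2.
Σ |<v, e_j>|^2 = 22; ||v||^2 = 26; deficit = 4

Write each e_j = u_j / sqrt(<u_j, u_j>) where u_j is the displayed integer vector. Then <v, e_j> = <v, u_j> / sqrt(<u_j, u_j>), so |<v, e_j>|^2 = <v, u_j>^2 / <u_j, u_j>.
Coefficients: <v, e_1> = 1/sqrt(6), <v, e_2> = -67/sqrt(210), <v, e_3> = -8/sqrt(140).
Square and sum: Σ |<v, e_j>|^2 = 22.
Compute ||v||^2 = v·v = 26.
Deficit = 26 − 22 = 4 ≥ 0, confirming Bessel's inequality. (The deficit equals ||v − Σ <v,e_j> e_j||^2, the squared distance from v to span{e_j}.)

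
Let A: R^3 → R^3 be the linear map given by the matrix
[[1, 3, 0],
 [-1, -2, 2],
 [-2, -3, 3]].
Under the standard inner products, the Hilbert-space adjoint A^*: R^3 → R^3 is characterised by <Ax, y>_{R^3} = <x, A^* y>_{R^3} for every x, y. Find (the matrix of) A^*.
A^* = A^T =
[[1, -1, -2],
 [3, -2, -3],
 [0, 2, 3]]

For real matrices with standard dot products, the defining identity <Ax, y> = <x, A^* y> gives (Ax)^T y = x^T (A^*) y, i.e. x^T A^T y = x^T (A^*) y. Since this holds for all x, y, we must have A^* = A^T. Therefore
A^* =
[[1, -1, -2],
 [3, -2, -3],
 [0, 2, 3]].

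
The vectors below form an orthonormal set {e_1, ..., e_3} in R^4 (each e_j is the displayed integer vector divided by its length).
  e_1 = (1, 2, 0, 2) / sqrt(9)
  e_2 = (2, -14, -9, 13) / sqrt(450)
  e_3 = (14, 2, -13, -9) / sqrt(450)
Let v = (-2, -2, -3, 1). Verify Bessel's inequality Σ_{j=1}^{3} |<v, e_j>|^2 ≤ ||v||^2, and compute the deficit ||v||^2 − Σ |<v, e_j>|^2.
Σ |<v, e_j>|^2 = 98/9; ||v||^2 = 18; deficit = 64/9

Write each e_j = u_j / sqrt(<u_j, u_j>) where u_j is the displayed integer vector. Then <v, e_j> = <v, u_j> / sqrt(<u_j, u_j>), so |<v, e_j>|^2 = <v, u_j>^2 / <u_j, u_j>.
Coefficients: <v, e_1> = -4/sqrt(9), <v, e_2> = 64/sqrt(450), <v, e_3> = -2/sqrt(450).
Square and sum: Σ |<v, e_j>|^2 = 98/9.
Compute ||v||^2 = v·v = 18.
Deficit = 18 − 98/9 = 64/9 ≥ 0, confirming Bessel's inequality. (The deficit equals ||v − Σ <v,e_j> e_j||^2, the squared distance from v to span{e_j}.)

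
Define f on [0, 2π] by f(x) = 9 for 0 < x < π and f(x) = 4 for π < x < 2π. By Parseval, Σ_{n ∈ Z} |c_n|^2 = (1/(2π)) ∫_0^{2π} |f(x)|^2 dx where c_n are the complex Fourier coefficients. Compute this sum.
Σ |c_n|^2 = 97/2

Parseval equates the L^2 energy of f (normalised by 1/(2π)) with the ℓ^2 sum of its Fourier coefficients: (1/(2π)) ∫_0^{2π} |f|^2 = Σ |c_n|^2.
Compute the left side: (1/(2π)) [∫_0^π 9^2 dx + ∫_π^{2π} 4^2 dx] = (1/(2π)) · (81π + 16π) = (81 + 16)/2 = 97/2.
So Σ_{n ∈ Z} |c_n|^2 = 97/2.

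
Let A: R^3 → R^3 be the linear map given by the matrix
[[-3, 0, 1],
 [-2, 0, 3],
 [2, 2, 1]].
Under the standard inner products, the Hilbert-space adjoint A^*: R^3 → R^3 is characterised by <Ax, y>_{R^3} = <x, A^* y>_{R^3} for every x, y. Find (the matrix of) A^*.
A^* = A^T =
[[-3, -2, 2],
 [0, 0, 2],
 [1, 3, 1]]

For real matrices with standard dot products, the defining identity <Ax, y> = <x, A^* y> gives (Ax)^T y = x^T (A^*) y, i.e. x^T A^T y = x^T (A^*) y. Since this holds for all x, y, we must have A^* = A^T. Therefore
A^* =
[[-3, -2, 2],
 [0, 0, 2],
 [1, 3, 1]].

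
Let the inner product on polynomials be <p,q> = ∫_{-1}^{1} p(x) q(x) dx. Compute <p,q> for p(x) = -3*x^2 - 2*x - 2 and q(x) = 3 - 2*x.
<p,q> = -46/3

Expand the product: p(x)·q(x) = 6*x^3 - 5*x^2 - 2*x - 6.
∫_{-1}^{1} of each monomial x^k gives [2/(k+1) if k even, 0 if k odd]. Integrating term-by-term (or equivalently evaluating the antiderivative F(x) = 3*x^4/2 - 5*x^3/3 - x^2 - 6*x at the endpoints):
  F(1) − F(−1) = -43/6 − (49/6) = -46/3.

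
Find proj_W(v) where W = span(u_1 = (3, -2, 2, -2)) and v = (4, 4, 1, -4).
proj_W(v) = (2, -4/3, 4/3, -4/3)

Set up U = [u_1 | ... | u_1] ∈ R^(4×1). The projector onto W = col(U) is P = U (U^T U)^(-1) U^T.
Compute U^T U =
  [21],
and U^T v = (14).
Solve U^T U · c = U^T v for the coefficients: c = (2/3). The projection is proj_W(v) = U c.
Check: (v - proj_W(v)) · u_1 = 0  (should be 0).
Result: proj_W(v) = (2, -4/3, 4/3, -4/3).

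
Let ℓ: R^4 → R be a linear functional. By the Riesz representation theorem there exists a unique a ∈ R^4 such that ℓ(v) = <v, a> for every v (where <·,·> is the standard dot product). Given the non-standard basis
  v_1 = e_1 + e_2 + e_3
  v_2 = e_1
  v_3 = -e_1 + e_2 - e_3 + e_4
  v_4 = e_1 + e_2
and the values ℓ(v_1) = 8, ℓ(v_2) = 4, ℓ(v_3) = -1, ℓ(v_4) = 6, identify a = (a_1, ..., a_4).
a = (4, 2, 2, 3)

Write a = (a_1, ..., a_4) in the standard basis. For each basis vector v_i, ℓ(v_i) = <v_i, a> is a linear equation in the a_j's. Collect the n equations into a matrix system V a = ℓ, where row i of V is v_i (expressed in the standard basis). Since V is invertible (lower-triangular with 1s on the diagonal, up to permutation), solve by back-substitution:
  V =
[[1, 1, 1, 0],
 [1, 0, 0, 0],
 [-1, 1, -1, 1],
 [1, 1, 0, 0]]
  V a = (8, 4, -1, 6)
Solving gives a = (4, 2, 2, 3).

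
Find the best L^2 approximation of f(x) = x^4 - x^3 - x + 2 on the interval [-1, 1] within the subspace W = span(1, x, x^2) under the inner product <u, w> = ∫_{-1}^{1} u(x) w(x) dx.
g(x) = 6*x^2/7 - 8*x/5 + 67/35

The best approximation g ∈ W is the orthogonal projection of f onto W. Writing g = a_0 + a_1 x + a_2 x^2, the coefficients solve the normal equations G · a = b where
  G_{ij} = <φ_i, φ_j> and b_i = <f, φ_i>, with φ_0 = 1, φ_1 = x, φ_2 = x^2.
G =
  [2, 0, 2/3]
  [0, 2/3, 0]
  [2/3, 0, 2/5],
b = (22/5, -16/15, 34/21).
Solving gives a_0 = 67/35, a_1 = -8/5, a_2 = 6/7, so
  g(x) = 6*x^2/7 - 8*x/5 + 67/35.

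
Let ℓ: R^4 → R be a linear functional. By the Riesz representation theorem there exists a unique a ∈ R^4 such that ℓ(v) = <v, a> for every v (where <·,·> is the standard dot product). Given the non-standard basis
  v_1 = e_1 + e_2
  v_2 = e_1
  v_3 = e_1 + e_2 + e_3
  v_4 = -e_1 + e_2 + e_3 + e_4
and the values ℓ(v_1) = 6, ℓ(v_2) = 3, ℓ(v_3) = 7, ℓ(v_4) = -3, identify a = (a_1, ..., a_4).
a = (3, 3, 1, -4)

Write a = (a_1, ..., a_4) in the standard basis. For each basis vector v_i, ℓ(v_i) = <v_i, a> is a linear equation in the a_j's. Collect the n equations into a matrix system V a = ℓ, where row i of V is v_i (expressed in the standard basis). Since V is invertible (lower-triangular with 1s on the diagonal, up to permutation), solve by back-substitution:
  V =
[[1, 1, 0, 0],
 [1, 0, 0, 0],
 [1, 1, 1, 0],
 [-1, 1, 1, 1]]
  V a = (6, 3, 7, -3)
Solving gives a = (3, 3, 1, -4).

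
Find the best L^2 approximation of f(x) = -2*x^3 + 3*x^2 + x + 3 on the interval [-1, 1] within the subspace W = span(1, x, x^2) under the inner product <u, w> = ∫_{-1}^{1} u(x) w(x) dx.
g(x) = 3*x^2 - x/5 + 3

The best approximation g ∈ W is the orthogonal projection of f onto W. Writing g = a_0 + a_1 x + a_2 x^2, the coefficients solve the normal equations G · a = b where
  G_{ij} = <φ_i, φ_j> and b_i = <f, φ_i>, with φ_0 = 1, φ_1 = x, φ_2 = x^2.
G =
  [2, 0, 2/3]
  [0, 2/3, 0]
  [2/3, 0, 2/5],
b = (8, -2/15, 16/5).
Solving gives a_0 = 3, a_1 = -1/5, a_2 = 3, so
  g(x) = 3*x^2 - x/5 + 3.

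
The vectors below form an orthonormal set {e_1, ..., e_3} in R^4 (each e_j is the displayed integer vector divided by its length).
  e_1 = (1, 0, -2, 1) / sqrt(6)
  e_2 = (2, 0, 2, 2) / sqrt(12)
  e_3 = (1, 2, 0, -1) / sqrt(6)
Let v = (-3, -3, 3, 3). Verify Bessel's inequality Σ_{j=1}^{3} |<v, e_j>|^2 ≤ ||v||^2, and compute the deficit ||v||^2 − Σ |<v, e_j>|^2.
Σ |<v, e_j>|^2 = 33; ||v||^2 = 36; deficit = 3

Write each e_j = u_j / sqrt(<u_j, u_j>) where u_j is the displayed integer vector. Then <v, e_j> = <v, u_j> / sqrt(<u_j, u_j>), so |<v, e_j>|^2 = <v, u_j>^2 / <u_j, u_j>.
Coefficients: <v, e_1> = -6/sqrt(6), <v, e_2> = 6/sqrt(12), <v, e_3> = -12/sqrt(6).
Square and sum: Σ |<v, e_j>|^2 = 33.
Compute ||v||^2 = v·v = 36.
Deficit = 36 − 33 = 3 ≥ 0, confirming Bessel's inequality. (The deficit equals ||v − Σ <v,e_j> e_j||^2, the squared distance from v to span{e_j}.)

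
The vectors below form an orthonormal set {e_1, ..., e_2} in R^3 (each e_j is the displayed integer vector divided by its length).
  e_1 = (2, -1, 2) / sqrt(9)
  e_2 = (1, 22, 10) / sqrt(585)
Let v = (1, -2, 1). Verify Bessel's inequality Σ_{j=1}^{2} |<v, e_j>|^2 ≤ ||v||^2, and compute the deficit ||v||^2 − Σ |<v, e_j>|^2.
Σ |<v, e_j>|^2 = 381/65; ||v||^2 = 6; deficit = 9/65

Write each e_j = u_j / sqrt(<u_j, u_j>) where u_j is the displayed integer vector. Then <v, e_j> = <v, u_j> / sqrt(<u_j, u_j>), so |<v, e_j>|^2 = <v, u_j>^2 / <u_j, u_j>.
Coefficients: <v, e_1> = 6/sqrt(9), <v, e_2> = -33/sqrt(585).
Square and sum: Σ |<v, e_j>|^2 = 381/65.
Compute ||v||^2 = v·v = 6.
Deficit = 6 − 381/65 = 9/65 ≥ 0, confirming Bessel's inequality. (The deficit equals ||v − Σ <v,e_j> e_j||^2, the squared distance from v to span{e_j}.)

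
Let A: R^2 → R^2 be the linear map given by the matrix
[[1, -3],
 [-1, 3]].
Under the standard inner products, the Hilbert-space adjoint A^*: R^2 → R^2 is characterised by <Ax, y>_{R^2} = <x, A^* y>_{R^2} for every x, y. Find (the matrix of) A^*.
A^* = A^T =
[[1, -1],
 [-3, 3]]

For real matrices with standard dot products, the defining identity <Ax, y> = <x, A^* y> gives (Ax)^T y = x^T (A^*) y, i.e. x^T A^T y = x^T (A^*) y. Since this holds for all x, y, we must have A^* = A^T. Therefore
A^* =
[[1, -1],
 [-3, 3]].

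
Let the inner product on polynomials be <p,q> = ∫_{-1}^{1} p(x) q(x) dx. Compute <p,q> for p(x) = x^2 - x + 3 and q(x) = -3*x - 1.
<p,q> = -14/3

Expand the product: p(x)·q(x) = -3*x^3 + 2*x^2 - 8*x - 3.
∫_{-1}^{1} of each monomial x^k gives [2/(k+1) if k even, 0 if k odd]. Integrating term-by-term (or equivalently evaluating the antiderivative F(x) = -3*x^4/4 + 2*x^3/3 - 4*x^2 - 3*x at the endpoints):
  F(1) − F(−1) = -85/12 − (-29/12) = -14/3.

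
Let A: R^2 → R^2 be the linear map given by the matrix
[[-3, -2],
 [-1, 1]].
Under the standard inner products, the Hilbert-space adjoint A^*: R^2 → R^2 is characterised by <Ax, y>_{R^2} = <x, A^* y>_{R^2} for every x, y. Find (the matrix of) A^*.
A^* = A^T =
[[-3, -1],
 [-2, 1]]

For real matrices with standard dot products, the defining identity <Ax, y> = <x, A^* y> gives (Ax)^T y = x^T (A^*) y, i.e. x^T A^T y = x^T (A^*) y. Since this holds for all x, y, we must have A^* = A^T. Therefore
A^* =
[[-3, -1],
 [-2, 1]].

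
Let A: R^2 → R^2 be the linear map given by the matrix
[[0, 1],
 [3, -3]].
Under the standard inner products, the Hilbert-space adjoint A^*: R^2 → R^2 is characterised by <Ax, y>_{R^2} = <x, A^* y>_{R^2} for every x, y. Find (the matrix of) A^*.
A^* = A^T =
[[0, 3],
 [1, -3]]

For real matrices with standard dot products, the defining identity <Ax, y> = <x, A^* y> gives (Ax)^T y = x^T (A^*) y, i.e. x^T A^T y = x^T (A^*) y. Since this holds for all x, y, we must have A^* = A^T. Therefore
A^* =
[[0, 3],
 [1, -3]].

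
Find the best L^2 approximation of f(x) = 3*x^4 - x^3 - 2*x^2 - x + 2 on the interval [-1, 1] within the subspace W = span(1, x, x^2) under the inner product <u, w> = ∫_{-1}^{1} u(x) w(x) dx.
g(x) = 4*x^2/7 - 8*x/5 + 61/35

The best approximation g ∈ W is the orthogonal projection of f onto W. Writing g = a_0 + a_1 x + a_2 x^2, the coefficients solve the normal equations G · a = b where
  G_{ij} = <φ_i, φ_j> and b_i = <f, φ_i>, with φ_0 = 1, φ_1 = x, φ_2 = x^2.
G =
  [2, 0, 2/3]
  [0, 2/3, 0]
  [2/3, 0, 2/5],
b = (58/15, -16/15, 146/105).
Solving gives a_0 = 61/35, a_1 = -8/5, a_2 = 4/7, so
  g(x) = 4*x^2/7 - 8*x/5 + 61/35.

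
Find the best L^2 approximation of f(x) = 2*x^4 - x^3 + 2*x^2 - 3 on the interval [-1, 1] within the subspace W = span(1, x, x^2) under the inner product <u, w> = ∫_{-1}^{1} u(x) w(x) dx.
g(x) = 26*x^2/7 - 3*x/5 - 111/35

The best approximation g ∈ W is the orthogonal projection of f onto W. Writing g = a_0 + a_1 x + a_2 x^2, the coefficients solve the normal equations G · a = b where
  G_{ij} = <φ_i, φ_j> and b_i = <f, φ_i>, with φ_0 = 1, φ_1 = x, φ_2 = x^2.
G =
  [2, 0, 2/3]
  [0, 2/3, 0]
  [2/3, 0, 2/5],
b = (-58/15, -2/5, -22/35).
Solving gives a_0 = -111/35, a_1 = -3/5, a_2 = 26/7, so
  g(x) = 26*x^2/7 - 3*x/5 - 111/35.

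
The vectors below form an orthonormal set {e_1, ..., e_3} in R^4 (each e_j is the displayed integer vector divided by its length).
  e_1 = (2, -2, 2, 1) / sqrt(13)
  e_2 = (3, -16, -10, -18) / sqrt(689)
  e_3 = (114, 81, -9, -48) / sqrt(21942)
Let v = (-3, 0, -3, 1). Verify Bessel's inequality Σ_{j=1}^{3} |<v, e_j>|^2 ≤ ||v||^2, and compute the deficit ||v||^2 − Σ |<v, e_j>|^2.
Σ |<v, e_j>|^2 = 705/46; ||v||^2 = 19; deficit = 169/46

Write each e_j = u_j / sqrt(<u_j, u_j>) where u_j is the displayed integer vector. Then <v, e_j> = <v, u_j> / sqrt(<u_j, u_j>), so |<v, e_j>|^2 = <v, u_j>^2 / <u_j, u_j>.
Coefficients: <v, e_1> = -11/sqrt(13), <v, e_2> = 3/sqrt(689), <v, e_3> = -363/sqrt(21942).
Square and sum: Σ |<v, e_j>|^2 = 705/46.
Compute ||v||^2 = v·v = 19.
Deficit = 19 − 705/46 = 169/46 ≥ 0, confirming Bessel's inequality. (The deficit equals ||v − Σ <v,e_j> e_j||^2, the squared distance from v to span{e_j}.)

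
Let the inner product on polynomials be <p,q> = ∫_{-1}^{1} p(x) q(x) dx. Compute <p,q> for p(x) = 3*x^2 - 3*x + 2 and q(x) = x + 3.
<p,q> = 16

Expand the product: p(x)·q(x) = 3*x^3 + 6*x^2 - 7*x + 6.
∫_{-1}^{1} of each monomial x^k gives [2/(k+1) if k even, 0 if k odd]. Integrating term-by-term (or equivalently evaluating the antiderivative F(x) = 3*x^4/4 + 2*x^3 - 7*x^2/2 + 6*x at the endpoints):
  F(1) − F(−1) = 21/4 − (-43/4) = 16.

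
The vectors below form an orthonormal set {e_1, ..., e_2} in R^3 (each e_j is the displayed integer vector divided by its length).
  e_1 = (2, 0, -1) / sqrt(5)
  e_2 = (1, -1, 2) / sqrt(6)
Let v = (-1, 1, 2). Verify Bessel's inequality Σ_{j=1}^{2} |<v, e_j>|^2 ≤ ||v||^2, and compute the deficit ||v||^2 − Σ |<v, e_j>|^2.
Σ |<v, e_j>|^2 = 58/15; ||v||^2 = 6; deficit = 32/15

Write each e_j = u_j / sqrt(<u_j, u_j>) where u_j is the displayed integer vector. Then <v, e_j> = <v, u_j> / sqrt(<u_j, u_j>), so |<v, e_j>|^2 = <v, u_j>^2 / <u_j, u_j>.
Coefficients: <v, e_1> = -4/sqrt(5), <v, e_2> = 2/sqrt(6).
Square and sum: Σ |<v, e_j>|^2 = 58/15.
Compute ||v||^2 = v·v = 6.
Deficit = 6 − 58/15 = 32/15 ≥ 0, confirming Bessel's inequality. (The deficit equals ||v − Σ <v,e_j> e_j||^2, the squared distance from v to span{e_j}.)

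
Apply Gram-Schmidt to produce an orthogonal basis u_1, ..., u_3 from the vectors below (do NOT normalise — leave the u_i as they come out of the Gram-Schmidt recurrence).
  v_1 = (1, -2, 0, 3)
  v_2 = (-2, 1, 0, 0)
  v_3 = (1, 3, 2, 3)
Orthogonal basis:
  u_1 = (1, -2, 0, 3)
  u_2 = (-12/7, 3/7, 0, 6/7)
  u_3 = (5/3, 10/3, 2, 5/3)

Apply the Gram-Schmidt recurrence
  u_1 = v_1
  u_i = v_i − Σ_{j<i} ((v_i · u_j) / (u_j · u_j)) · u_j.

Step by step this gives:
  u_1 = (1, -2, 0, 3)
  u_2 = (-12/7, 3/7, 0, 6/7)
  u_3 = (5/3, 10/3, 2, 5/3)

Orthogonality check:
  u_2 · u_1 = 0 (should be 0)
  u_3 · u_1 = 0 (should be 0)
  u_3 · u_2 = 0 (should be 0)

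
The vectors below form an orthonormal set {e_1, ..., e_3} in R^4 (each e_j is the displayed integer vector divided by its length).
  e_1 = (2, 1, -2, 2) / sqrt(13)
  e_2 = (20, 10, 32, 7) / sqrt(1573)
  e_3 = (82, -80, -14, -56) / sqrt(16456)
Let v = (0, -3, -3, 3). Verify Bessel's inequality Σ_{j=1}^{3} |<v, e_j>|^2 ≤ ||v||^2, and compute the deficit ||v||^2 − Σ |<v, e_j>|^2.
Σ |<v, e_j>|^2 = 477/34; ||v||^2 = 27; deficit = 441/34

Write each e_j = u_j / sqrt(<u_j, u_j>) where u_j is the displayed integer vector. Then <v, e_j> = <v, u_j> / sqrt(<u_j, u_j>), so |<v, e_j>|^2 = <v, u_j>^2 / <u_j, u_j>.
Coefficients: <v, e_1> = 9/sqrt(13), <v, e_2> = -105/sqrt(1573), <v, e_3> = 114/sqrt(16456).
Square and sum: Σ |<v, e_j>|^2 = 477/34.
Compute ||v||^2 = v·v = 27.
Deficit = 27 − 477/34 = 441/34 ≥ 0, confirming Bessel's inequality. (The deficit equals ||v − Σ <v,e_j> e_j||^2, the squared distance from v to span{e_j}.)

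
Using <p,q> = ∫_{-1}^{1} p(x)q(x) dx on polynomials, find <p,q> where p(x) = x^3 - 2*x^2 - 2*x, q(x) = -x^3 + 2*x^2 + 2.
<p,q> = -394/105

Expand the product: p(x)·q(x) = -x^6 + 4*x^5 - 2*x^4 - 2*x^3 - 4*x^2 - 4*x.
∫_{-1}^{1} of each monomial x^k gives [2/(k+1) if k even, 0 if k odd]. Integrating term-by-term (or equivalently evaluating the antiderivative F(x) = -x^7/7 + 2*x^6/3 - 2*x^5/5 - x^4/2 - 4*x^3/3 - 2*x^2 at the endpoints):
  F(1) − F(−1) = -779/210 − (3/70) = -394/105.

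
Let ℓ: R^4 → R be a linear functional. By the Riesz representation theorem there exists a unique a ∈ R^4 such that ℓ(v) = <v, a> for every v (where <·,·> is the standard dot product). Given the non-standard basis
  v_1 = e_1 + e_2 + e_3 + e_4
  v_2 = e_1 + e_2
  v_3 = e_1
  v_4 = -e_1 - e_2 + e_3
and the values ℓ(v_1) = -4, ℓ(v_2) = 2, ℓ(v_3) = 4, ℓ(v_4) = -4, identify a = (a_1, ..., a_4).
a = (4, -2, -2, -4)

Write a = (a_1, ..., a_4) in the standard basis. For each basis vector v_i, ℓ(v_i) = <v_i, a> is a linear equation in the a_j's. Collect the n equations into a matrix system V a = ℓ, where row i of V is v_i (expressed in the standard basis). Since V is invertible (lower-triangular with 1s on the diagonal, up to permutation), solve by back-substitution:
  V =
[[1, 1, 1, 1],
 [1, 1, 0, 0],
 [1, 0, 0, 0],
 [-1, -1, 1, 0]]
  V a = (-4, 2, 4, -4)
Solving gives a = (4, -2, -2, -4).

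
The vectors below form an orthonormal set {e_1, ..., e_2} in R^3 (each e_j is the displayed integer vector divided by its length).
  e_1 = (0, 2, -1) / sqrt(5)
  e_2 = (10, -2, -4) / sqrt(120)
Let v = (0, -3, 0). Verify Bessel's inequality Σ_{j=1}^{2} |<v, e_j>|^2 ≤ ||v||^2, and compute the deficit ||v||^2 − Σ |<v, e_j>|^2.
Σ |<v, e_j>|^2 = 15/2; ||v||^2 = 9; deficit = 3/2

Write each e_j = u_j / sqrt(<u_j, u_j>) where u_j is the displayed integer vector. Then <v, e_j> = <v, u_j> / sqrt(<u_j, u_j>), so |<v, e_j>|^2 = <v, u_j>^2 / <u_j, u_j>.
Coefficients: <v, e_1> = -6/sqrt(5), <v, e_2> = 6/sqrt(120).
Square and sum: Σ |<v, e_j>|^2 = 15/2.
Compute ||v||^2 = v·v = 9.
Deficit = 9 − 15/2 = 3/2 ≥ 0, confirming Bessel's inequality. (The deficit equals ||v − Σ <v,e_j> e_j||^2, the squared distance from v to span{e_j}.)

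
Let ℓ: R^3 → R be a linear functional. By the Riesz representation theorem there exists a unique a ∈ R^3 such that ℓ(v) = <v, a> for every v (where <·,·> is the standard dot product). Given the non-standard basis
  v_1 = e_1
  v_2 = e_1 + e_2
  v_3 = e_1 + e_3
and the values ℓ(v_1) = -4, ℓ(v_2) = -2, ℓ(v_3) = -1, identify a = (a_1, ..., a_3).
a = (-4, 2, 3)

Write a = (a_1, ..., a_3) in the standard basis. For each basis vector v_i, ℓ(v_i) = <v_i, a> is a linear equation in the a_j's. Collect the n equations into a matrix system V a = ℓ, where row i of V is v_i (expressed in the standard basis). Since V is invertible (lower-triangular with 1s on the diagonal, up to permutation), solve by back-substitution:
  V =
[[1, 0, 0],
 [1, 1, 0],
 [1, 0, 1]]
  V a = (-4, -2, -1)
Solving gives a = (-4, 2, 3).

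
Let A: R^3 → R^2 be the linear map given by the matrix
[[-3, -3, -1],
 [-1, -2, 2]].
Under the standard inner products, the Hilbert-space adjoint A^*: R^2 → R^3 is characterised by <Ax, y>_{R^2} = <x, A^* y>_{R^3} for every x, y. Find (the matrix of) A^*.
A^* = A^T =
[[-3, -1],
 [-3, -2],
 [-1, 2]]

For real matrices with standard dot products, the defining identity <Ax, y> = <x, A^* y> gives (Ax)^T y = x^T (A^*) y, i.e. x^T A^T y = x^T (A^*) y. Since this holds for all x, y, we must have A^* = A^T. Therefore
A^* =
[[-3, -1],
 [-3, -2],
 [-1, 2]].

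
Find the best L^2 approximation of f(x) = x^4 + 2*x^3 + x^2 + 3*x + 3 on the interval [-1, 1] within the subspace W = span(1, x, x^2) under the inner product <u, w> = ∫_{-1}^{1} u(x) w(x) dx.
g(x) = 13*x^2/7 + 21*x/5 + 102/35

The best approximation g ∈ W is the orthogonal projection of f onto W. Writing g = a_0 + a_1 x + a_2 x^2, the coefficients solve the normal equations G · a = b where
  G_{ij} = <φ_i, φ_j> and b_i = <f, φ_i>, with φ_0 = 1, φ_1 = x, φ_2 = x^2.
G =
  [2, 0, 2/3]
  [0, 2/3, 0]
  [2/3, 0, 2/5],
b = (106/15, 14/5, 94/35).
Solving gives a_0 = 102/35, a_1 = 21/5, a_2 = 13/7, so
  g(x) = 13*x^2/7 + 21*x/5 + 102/35.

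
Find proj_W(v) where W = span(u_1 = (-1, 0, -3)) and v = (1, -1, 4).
proj_W(v) = (13/10, 0, 39/10)

Set up U = [u_1 | ... | u_1] ∈ R^(3×1). The projector onto W = col(U) is P = U (U^T U)^(-1) U^T.
Compute U^T U =
  [10],
and U^T v = (-13).
Solve U^T U · c = U^T v for the coefficients: c = (-13/10). The projection is proj_W(v) = U c.
Check: (v - proj_W(v)) · u_1 = 0  (should be 0).
Result: proj_W(v) = (13/10, 0, 39/10).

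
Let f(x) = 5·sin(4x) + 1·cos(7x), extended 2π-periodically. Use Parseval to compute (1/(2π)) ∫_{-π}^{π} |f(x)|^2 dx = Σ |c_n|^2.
Σ |c_n|^2 = 13

Expand |f|^2 and use orthogonality of {sin(nx), cos(mx)} on [-π, π]:
  ∫_{-π}^{π} sin(nx)^2 dx = π, ∫ cos(mx)^2 dx = π, and cross terms integrate to 0.
So ∫_{-π}^{π} f(x)^2 dx = 5^2 · π + 1^2 · π = (25 + 1)π.
Divide by 2π: (25 + 1)/2 = 13.
By Parseval, this equals Σ |c_n|^2.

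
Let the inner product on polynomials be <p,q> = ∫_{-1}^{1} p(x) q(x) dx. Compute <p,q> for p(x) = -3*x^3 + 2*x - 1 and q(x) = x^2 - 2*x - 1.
<p,q> = 16/15

Expand the product: p(x)·q(x) = -3*x^5 + 6*x^4 + 5*x^3 - 5*x^2 + 1.
∫_{-1}^{1} of each monomial x^k gives [2/(k+1) if k even, 0 if k odd]. Integrating term-by-term (or equivalently evaluating the antiderivative F(x) = -x^6/2 + 6*x^5/5 + 5*x^4/4 - 5*x^3/3 + x at the endpoints):
  F(1) − F(−1) = 77/60 − (13/60) = 16/15.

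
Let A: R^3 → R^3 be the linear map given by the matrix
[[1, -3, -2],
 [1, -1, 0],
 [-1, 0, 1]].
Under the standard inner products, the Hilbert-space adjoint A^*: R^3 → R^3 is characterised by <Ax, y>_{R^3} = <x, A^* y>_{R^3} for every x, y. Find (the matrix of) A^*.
A^* = A^T =
[[1, 1, -1],
 [-3, -1, 0],
 [-2, 0, 1]]

For real matrices with standard dot products, the defining identity <Ax, y> = <x, A^* y> gives (Ax)^T y = x^T (A^*) y, i.e. x^T A^T y = x^T (A^*) y. Since this holds for all x, y, we must have A^* = A^T. Therefore
A^* =
[[1, 1, -1],
 [-3, -1, 0],
 [-2, 0, 1]].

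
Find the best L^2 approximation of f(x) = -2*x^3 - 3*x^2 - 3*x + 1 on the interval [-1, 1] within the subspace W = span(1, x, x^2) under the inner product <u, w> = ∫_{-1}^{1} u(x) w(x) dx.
g(x) = -3*x^2 - 21*x/5 + 1

The best approximation g ∈ W is the orthogonal projection of f onto W. Writing g = a_0 + a_1 x + a_2 x^2, the coefficients solve the normal equations G · a = b where
  G_{ij} = <φ_i, φ_j> and b_i = <f, φ_i>, with φ_0 = 1, φ_1 = x, φ_2 = x^2.
G =
  [2, 0, 2/3]
  [0, 2/3, 0]
  [2/3, 0, 2/5],
b = (0, -14/5, -8/15).
Solving gives a_0 = 1, a_1 = -21/5, a_2 = -3, so
  g(x) = -3*x^2 - 21*x/5 + 1.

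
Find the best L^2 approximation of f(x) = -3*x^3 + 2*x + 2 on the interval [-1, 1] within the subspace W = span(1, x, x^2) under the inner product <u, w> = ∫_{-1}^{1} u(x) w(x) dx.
g(x) = x/5 + 2

The best approximation g ∈ W is the orthogonal projection of f onto W. Writing g = a_0 + a_1 x + a_2 x^2, the coefficients solve the normal equations G · a = b where
  G_{ij} = <φ_i, φ_j> and b_i = <f, φ_i>, with φ_0 = 1, φ_1 = x, φ_2 = x^2.
G =
  [2, 0, 2/3]
  [0, 2/3, 0]
  [2/3, 0, 2/5],
b = (4, 2/15, 4/3).
Solving gives a_0 = 2, a_1 = 1/5, a_2 = 0, so
  g(x) = x/5 + 2.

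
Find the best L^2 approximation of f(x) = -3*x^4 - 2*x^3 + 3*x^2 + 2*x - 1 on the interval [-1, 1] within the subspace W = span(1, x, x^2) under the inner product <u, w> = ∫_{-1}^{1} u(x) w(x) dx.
g(x) = 3*x^2/7 + 4*x/5 - 26/35

The best approximation g ∈ W is the orthogonal projection of f onto W. Writing g = a_0 + a_1 x + a_2 x^2, the coefficients solve the normal equations G · a = b where
  G_{ij} = <φ_i, φ_j> and b_i = <f, φ_i>, with φ_0 = 1, φ_1 = x, φ_2 = x^2.
G =
  [2, 0, 2/3]
  [0, 2/3, 0]
  [2/3, 0, 2/5],
b = (-6/5, 8/15, -34/105).
Solving gives a_0 = -26/35, a_1 = 4/5, a_2 = 3/7, so
  g(x) = 3*x^2/7 + 4*x/5 - 26/35.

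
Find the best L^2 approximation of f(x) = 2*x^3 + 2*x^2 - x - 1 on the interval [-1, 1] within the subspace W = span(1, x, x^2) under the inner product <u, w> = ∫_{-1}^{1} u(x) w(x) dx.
g(x) = 2*x^2 + x/5 - 1

The best approximation g ∈ W is the orthogonal projection of f onto W. Writing g = a_0 + a_1 x + a_2 x^2, the coefficients solve the normal equations G · a = b where
  G_{ij} = <φ_i, φ_j> and b_i = <f, φ_i>, with φ_0 = 1, φ_1 = x, φ_2 = x^2.
G =
  [2, 0, 2/3]
  [0, 2/3, 0]
  [2/3, 0, 2/5],
b = (-2/3, 2/15, 2/15).
Solving gives a_0 = -1, a_1 = 1/5, a_2 = 2, so
  g(x) = 2*x^2 + x/5 - 1.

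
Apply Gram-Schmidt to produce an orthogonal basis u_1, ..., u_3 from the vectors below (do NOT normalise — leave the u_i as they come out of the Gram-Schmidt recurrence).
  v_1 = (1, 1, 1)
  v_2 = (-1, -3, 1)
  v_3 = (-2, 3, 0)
Orthogonal basis:
  u_1 = (1, 1, 1)
  u_2 = (0, -2, 2)
  u_3 = (-7/3, 7/6, 7/6)

Apply the Gram-Schmidt recurrence
  u_1 = v_1
  u_i = v_i − Σ_{j<i} ((v_i · u_j) / (u_j · u_j)) · u_j.

Step by step this gives:
  u_1 = (1, 1, 1)
  u_2 = (0, -2, 2)
  u_3 = (-7/3, 7/6, 7/6)

Orthogonality check:
  u_2 · u_1 = 0 (should be 0)
  u_3 · u_1 = 0 (should be 0)
  u_3 · u_2 = 0 (should be 0)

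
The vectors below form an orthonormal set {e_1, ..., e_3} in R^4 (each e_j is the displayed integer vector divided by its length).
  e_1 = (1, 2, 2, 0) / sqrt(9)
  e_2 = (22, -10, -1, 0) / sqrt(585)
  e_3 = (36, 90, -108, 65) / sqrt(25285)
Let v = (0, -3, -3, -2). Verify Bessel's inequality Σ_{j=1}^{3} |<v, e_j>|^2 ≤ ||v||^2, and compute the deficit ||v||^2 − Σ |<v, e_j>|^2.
Σ |<v, e_j>|^2 = 7037/389; ||v||^2 = 22; deficit = 1521/389

Write each e_j = u_j / sqrt(<u_j, u_j>) where u_j is the displayed integer vector. Then <v, e_j> = <v, u_j> / sqrt(<u_j, u_j>), so |<v, e_j>|^2 = <v, u_j>^2 / <u_j, u_j>.
Coefficients: <v, e_1> = -12/sqrt(9), <v, e_2> = 33/sqrt(585), <v, e_3> = -76/sqrt(25285).
Square and sum: Σ |<v, e_j>|^2 = 7037/389.
Compute ||v||^2 = v·v = 22.
Deficit = 22 − 7037/389 = 1521/389 ≥ 0, confirming Bessel's inequality. (The deficit equals ||v − Σ <v,e_j> e_j||^2, the squared distance from v to span{e_j}.)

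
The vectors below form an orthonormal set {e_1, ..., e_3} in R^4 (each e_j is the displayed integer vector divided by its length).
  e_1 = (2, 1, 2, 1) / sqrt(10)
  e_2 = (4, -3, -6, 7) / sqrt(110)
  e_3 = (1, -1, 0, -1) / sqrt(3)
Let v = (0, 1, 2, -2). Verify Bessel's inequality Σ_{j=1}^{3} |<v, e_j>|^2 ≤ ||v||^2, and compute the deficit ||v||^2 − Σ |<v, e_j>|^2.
Σ |<v, e_j>|^2 = 293/33; ||v||^2 = 9; deficit = 4/33

Write each e_j = u_j / sqrt(<u_j, u_j>) where u_j is the displayed integer vector. Then <v, e_j> = <v, u_j> / sqrt(<u_j, u_j>), so |<v, e_j>|^2 = <v, u_j>^2 / <u_j, u_j>.
Coefficients: <v, e_1> = 3/sqrt(10), <v, e_2> = -29/sqrt(110), <v, e_3> = 1/sqrt(3).
Square and sum: Σ |<v, e_j>|^2 = 293/33.
Compute ||v||^2 = v·v = 9.
Deficit = 9 − 293/33 = 4/33 ≥ 0, confirming Bessel's inequality. (The deficit equals ||v − Σ <v,e_j> e_j||^2, the squared distance from v to span{e_j}.)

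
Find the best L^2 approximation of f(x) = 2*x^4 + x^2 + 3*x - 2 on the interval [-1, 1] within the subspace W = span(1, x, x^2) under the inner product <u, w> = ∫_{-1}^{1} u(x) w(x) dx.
g(x) = 19*x^2/7 + 3*x - 76/35

The best approximation g ∈ W is the orthogonal projection of f onto W. Writing g = a_0 + a_1 x + a_2 x^2, the coefficients solve the normal equations G · a = b where
  G_{ij} = <φ_i, φ_j> and b_i = <f, φ_i>, with φ_0 = 1, φ_1 = x, φ_2 = x^2.
G =
  [2, 0, 2/3]
  [0, 2/3, 0]
  [2/3, 0, 2/5],
b = (-38/15, 2, -38/105).
Solving gives a_0 = -76/35, a_1 = 3, a_2 = 19/7, so
  g(x) = 19*x^2/7 + 3*x - 76/35.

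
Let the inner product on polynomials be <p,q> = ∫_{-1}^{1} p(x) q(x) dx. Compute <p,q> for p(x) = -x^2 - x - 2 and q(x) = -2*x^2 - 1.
<p,q> = 122/15

Expand the product: p(x)·q(x) = 2*x^4 + 2*x^3 + 5*x^2 + x + 2.
∫_{-1}^{1} of each monomial x^k gives [2/(k+1) if k even, 0 if k odd]. Integrating term-by-term (or equivalently evaluating the antiderivative F(x) = 2*x^5/5 + x^4/2 + 5*x^3/3 + x^2/2 + 2*x at the endpoints):
  F(1) − F(−1) = 76/15 − (-46/15) = 122/15.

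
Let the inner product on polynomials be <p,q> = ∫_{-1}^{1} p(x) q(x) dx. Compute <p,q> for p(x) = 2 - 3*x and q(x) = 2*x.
<p,q> = -4

Expand the product: p(x)·q(x) = -6*x^2 + 4*x.
∫_{-1}^{1} of each monomial x^k gives [2/(k+1) if k even, 0 if k odd]. Integrating term-by-term (or equivalently evaluating the antiderivative F(x) = -2*x^3 + 2*x^2 at the endpoints):
  F(1) − F(−1) = 0 − (4) = -4.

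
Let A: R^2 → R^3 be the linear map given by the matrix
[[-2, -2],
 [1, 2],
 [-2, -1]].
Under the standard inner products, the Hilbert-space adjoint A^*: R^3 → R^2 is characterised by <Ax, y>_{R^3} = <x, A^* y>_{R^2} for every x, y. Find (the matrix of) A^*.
A^* = A^T =
[[-2, 1, -2],
 [-2, 2, -1]]

For real matrices with standard dot products, the defining identity <Ax, y> = <x, A^* y> gives (Ax)^T y = x^T (A^*) y, i.e. x^T A^T y = x^T (A^*) y. Since this holds for all x, y, we must have A^* = A^T. Therefore
A^* =
[[-2, 1, -2],
 [-2, 2, -1]].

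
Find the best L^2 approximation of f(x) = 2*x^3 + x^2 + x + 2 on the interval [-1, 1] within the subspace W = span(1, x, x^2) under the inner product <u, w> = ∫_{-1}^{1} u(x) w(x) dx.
g(x) = x^2 + 11*x/5 + 2

The best approximation g ∈ W is the orthogonal projection of f onto W. Writing g = a_0 + a_1 x + a_2 x^2, the coefficients solve the normal equations G · a = b where
  G_{ij} = <φ_i, φ_j> and b_i = <f, φ_i>, with φ_0 = 1, φ_1 = x, φ_2 = x^2.
G =
  [2, 0, 2/3]
  [0, 2/3, 0]
  [2/3, 0, 2/5],
b = (14/3, 22/15, 26/15).
Solving gives a_0 = 2, a_1 = 11/5, a_2 = 1, so
  g(x) = x^2 + 11*x/5 + 2.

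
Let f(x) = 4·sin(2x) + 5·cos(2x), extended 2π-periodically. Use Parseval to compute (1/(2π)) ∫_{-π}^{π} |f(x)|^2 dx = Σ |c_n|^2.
Σ |c_n|^2 = 41/2

Expand |f|^2 and use orthogonality of {sin(nx), cos(mx)} on [-π, π]:
  ∫_{-π}^{π} sin(nx)^2 dx = π, ∫ cos(mx)^2 dx = π, and cross terms integrate to 0.
So ∫_{-π}^{π} f(x)^2 dx = 4^2 · π + 5^2 · π = (16 + 25)π.
Divide by 2π: (16 + 25)/2 = 41/2.
By Parseval, this equals Σ |c_n|^2.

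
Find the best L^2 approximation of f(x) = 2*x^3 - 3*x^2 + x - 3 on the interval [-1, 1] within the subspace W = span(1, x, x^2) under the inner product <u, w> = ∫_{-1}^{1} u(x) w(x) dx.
g(x) = -3*x^2 + 11*x/5 - 3

The best approximation g ∈ W is the orthogonal projection of f onto W. Writing g = a_0 + a_1 x + a_2 x^2, the coefficients solve the normal equations G · a = b where
  G_{ij} = <φ_i, φ_j> and b_i = <f, φ_i>, with φ_0 = 1, φ_1 = x, φ_2 = x^2.
G =
  [2, 0, 2/3]
  [0, 2/3, 0]
  [2/3, 0, 2/5],
b = (-8, 22/15, -16/5).
Solving gives a_0 = -3, a_1 = 11/5, a_2 = -3, so
  g(x) = -3*x^2 + 11*x/5 - 3.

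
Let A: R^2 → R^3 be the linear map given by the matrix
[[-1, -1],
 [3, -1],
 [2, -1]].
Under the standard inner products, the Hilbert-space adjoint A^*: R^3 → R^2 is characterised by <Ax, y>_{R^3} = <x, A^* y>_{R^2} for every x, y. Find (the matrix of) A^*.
A^* = A^T =
[[-1, 3, 2],
 [-1, -1, -1]]

For real matrices with standard dot products, the defining identity <Ax, y> = <x, A^* y> gives (Ax)^T y = x^T (A^*) y, i.e. x^T A^T y = x^T (A^*) y. Since this holds for all x, y, we must have A^* = A^T. Therefore
A^* =
[[-1, 3, 2],
 [-1, -1, -1]].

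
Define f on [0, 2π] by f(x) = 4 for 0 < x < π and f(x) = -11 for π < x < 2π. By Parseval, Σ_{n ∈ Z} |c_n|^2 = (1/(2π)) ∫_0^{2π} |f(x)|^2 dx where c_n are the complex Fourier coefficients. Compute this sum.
Σ |c_n|^2 = 137/2

Parseval equates the L^2 energy of f (normalised by 1/(2π)) with the ℓ^2 sum of its Fourier coefficients: (1/(2π)) ∫_0^{2π} |f|^2 = Σ |c_n|^2.
Compute the left side: (1/(2π)) [∫_0^π 4^2 dx + ∫_π^{2π} (-11)^2 dx] = (1/(2π)) · (16π + 121π) = (16 + 121)/2 = 137/2.
So Σ_{n ∈ Z} |c_n|^2 = 137/2.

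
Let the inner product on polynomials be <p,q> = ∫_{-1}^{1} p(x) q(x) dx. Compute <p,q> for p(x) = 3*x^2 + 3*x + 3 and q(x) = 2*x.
<p,q> = 4

Expand the product: p(x)·q(x) = 6*x^3 + 6*x^2 + 6*x.
∫_{-1}^{1} of each monomial x^k gives [2/(k+1) if k even, 0 if k odd]. Integrating term-by-term (or equivalently evaluating the antiderivative F(x) = 3*x^4/2 + 2*x^3 + 3*x^2 at the endpoints):
  F(1) − F(−1) = 13/2 − (5/2) = 4.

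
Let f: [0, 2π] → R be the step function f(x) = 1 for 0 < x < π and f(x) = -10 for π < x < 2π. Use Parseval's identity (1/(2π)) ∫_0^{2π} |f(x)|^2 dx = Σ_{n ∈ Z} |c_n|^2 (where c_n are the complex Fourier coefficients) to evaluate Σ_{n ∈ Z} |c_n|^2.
Σ |c_n|^2 = 101/2

Parseval equates the L^2 energy of f (normalised by 1/(2π)) with the ℓ^2 sum of its Fourier coefficients: (1/(2π)) ∫_0^{2π} |f|^2 = Σ |c_n|^2.
Compute the left side: (1/(2π)) [∫_0^π 1^2 dx + ∫_π^{2π} (-10)^2 dx] = (1/(2π)) · (1π + 100π) = (1 + 100)/2 = 101/2.
So Σ_{n ∈ Z} |c_n|^2 = 101/2.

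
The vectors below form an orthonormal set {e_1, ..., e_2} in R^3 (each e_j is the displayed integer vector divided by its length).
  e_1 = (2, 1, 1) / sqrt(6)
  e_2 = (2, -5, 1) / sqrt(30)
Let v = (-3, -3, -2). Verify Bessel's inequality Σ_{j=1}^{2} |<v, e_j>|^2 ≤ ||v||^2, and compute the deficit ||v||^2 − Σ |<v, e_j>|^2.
Σ |<v, e_j>|^2 = 109/5; ||v||^2 = 22; deficit = 1/5

Write each e_j = u_j / sqrt(<u_j, u_j>) where u_j is the displayed integer vector. Then <v, e_j> = <v, u_j> / sqrt(<u_j, u_j>), so |<v, e_j>|^2 = <v, u_j>^2 / <u_j, u_j>.
Coefficients: <v, e_1> = -11/sqrt(6), <v, e_2> = 7/sqrt(30).
Square and sum: Σ |<v, e_j>|^2 = 109/5.
Compute ||v||^2 = v·v = 22.
Deficit = 22 − 109/5 = 1/5 ≥ 0, confirming Bessel's inequality. (The deficit equals ||v − Σ <v,e_j> e_j||^2, the squared distance from v to span{e_j}.)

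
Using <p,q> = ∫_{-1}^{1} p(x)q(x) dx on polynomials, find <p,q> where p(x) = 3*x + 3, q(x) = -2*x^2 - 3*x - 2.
<p,q> = -22

Expand the product: p(x)·q(x) = -6*x^3 - 15*x^2 - 15*x - 6.
∫_{-1}^{1} of each monomial x^k gives [2/(k+1) if k even, 0 if k odd]. Integrating term-by-term (or equivalently evaluating the antiderivative F(x) = -3*x^4/2 - 5*x^3 - 15*x^2/2 - 6*x at the endpoints):
  F(1) − F(−1) = -20 − (2) = -22.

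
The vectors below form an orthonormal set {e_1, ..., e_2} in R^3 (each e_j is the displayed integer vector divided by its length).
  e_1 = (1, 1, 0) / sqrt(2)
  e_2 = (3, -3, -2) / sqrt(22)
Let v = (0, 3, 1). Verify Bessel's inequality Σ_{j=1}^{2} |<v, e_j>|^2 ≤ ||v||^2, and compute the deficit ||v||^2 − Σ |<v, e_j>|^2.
Σ |<v, e_j>|^2 = 10; ||v||^2 = 10; deficit = 0

Write each e_j = u_j / sqrt(<u_j, u_j>) where u_j is the displayed integer vector. Then <v, e_j> = <v, u_j> / sqrt(<u_j, u_j>), so |<v, e_j>|^2 = <v, u_j>^2 / <u_j, u_j>.
Coefficients: <v, e_1> = 3/sqrt(2), <v, e_2> = -11/sqrt(22).
Square and sum: Σ |<v, e_j>|^2 = 10.
Compute ||v||^2 = v·v = 10.
Deficit = 10 − 10 = 0 ≥ 0, confirming Bessel's inequality. (The deficit equals ||v − Σ <v,e_j> e_j||^2, the squared distance from v to span{e_j}.)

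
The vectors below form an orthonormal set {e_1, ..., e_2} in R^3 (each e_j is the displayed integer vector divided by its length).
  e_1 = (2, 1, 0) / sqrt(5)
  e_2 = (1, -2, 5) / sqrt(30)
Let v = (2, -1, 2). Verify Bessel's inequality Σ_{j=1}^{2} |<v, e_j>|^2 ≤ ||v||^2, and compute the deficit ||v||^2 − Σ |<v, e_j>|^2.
Σ |<v, e_j>|^2 = 25/3; ||v||^2 = 9; deficit = 2/3

Write each e_j = u_j / sqrt(<u_j, u_j>) where u_j is the displayed integer vector. Then <v, e_j> = <v, u_j> / sqrt(<u_j, u_j>), so |<v, e_j>|^2 = <v, u_j>^2 / <u_j, u_j>.
Coefficients: <v, e_1> = 3/sqrt(5), <v, e_2> = 14/sqrt(30).
Square and sum: Σ |<v, e_j>|^2 = 25/3.
Compute ||v||^2 = v·v = 9.
Deficit = 9 − 25/3 = 2/3 ≥ 0, confirming Bessel's inequality. (The deficit equals ||v − Σ <v,e_j> e_j||^2, the squared distance from v to span{e_j}.)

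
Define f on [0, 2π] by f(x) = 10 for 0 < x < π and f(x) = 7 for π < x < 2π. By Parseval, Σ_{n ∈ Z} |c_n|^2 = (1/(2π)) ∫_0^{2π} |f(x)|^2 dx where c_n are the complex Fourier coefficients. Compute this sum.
Σ |c_n|^2 = 149/2

Parseval equates the L^2 energy of f (normalised by 1/(2π)) with the ℓ^2 sum of its Fourier coefficients: (1/(2π)) ∫_0^{2π} |f|^2 = Σ |c_n|^2.
Compute the left side: (1/(2π)) [∫_0^π 10^2 dx + ∫_π^{2π} 7^2 dx] = (1/(2π)) · (100π + 49π) = (100 + 49)/2 = 149/2.
So Σ_{n ∈ Z} |c_n|^2 = 149/2.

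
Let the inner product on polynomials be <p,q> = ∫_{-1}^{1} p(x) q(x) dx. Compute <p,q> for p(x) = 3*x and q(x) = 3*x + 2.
<p,q> = 6

Expand the product: p(x)·q(x) = 9*x^2 + 6*x.
∫_{-1}^{1} of each monomial x^k gives [2/(k+1) if k even, 0 if k odd]. Integrating term-by-term (or equivalently evaluating the antiderivative F(x) = 3*x^3 + 3*x^2 at the endpoints):
  F(1) − F(−1) = 6 − (0) = 6.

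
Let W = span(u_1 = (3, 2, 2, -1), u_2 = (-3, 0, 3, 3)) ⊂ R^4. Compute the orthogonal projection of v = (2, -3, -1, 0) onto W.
proj_W(v) = (11/25, -12/25, -41/25, -23/25)

Set up U = [u_1 | ... | u_2] ∈ R^(4×2). The projector onto W = col(U) is P = U (U^T U)^(-1) U^T.
Compute U^T U =
  [18, -6]
  [-6, 27],
and U^T v = (-2, -9).
Solve U^T U · c = U^T v for the coefficients: c = (-6/25, -29/75). The projection is proj_W(v) = U c.
Check: (v - proj_W(v)) · u_1 = 0  (should be 0).
Check: (v - proj_W(v)) · u_2 = 0  (should be 0).
Result: proj_W(v) = (11/25, -12/25, -41/25, -23/25).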